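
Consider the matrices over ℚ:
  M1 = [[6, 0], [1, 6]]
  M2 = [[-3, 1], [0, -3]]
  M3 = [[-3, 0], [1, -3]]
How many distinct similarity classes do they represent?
Characteristic polynomials: χ_{M1} = (x - 6)^2, χ_{M2} = (x + 3)^2, χ_{M3} = (x + 3)^2.

{M1}: invariant factors (x - 6)^2.

{M2, M3}: invariant factors (x + 3)^2.

Matrices are similar if and only if their invariant-factor lists agree; the partition into similarity classes is {M1}, {M2, M3}.

2 classes: {M1}, {M2, M3}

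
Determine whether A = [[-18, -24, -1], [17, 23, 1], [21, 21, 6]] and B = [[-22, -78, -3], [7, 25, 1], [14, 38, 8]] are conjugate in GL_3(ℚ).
Two matrices over a field are similar if and only if they have the same invariant factors.

Both A and B have characteristic polynomial (x - 6)^2(x + 1) and minimal polynomial (x - 6)^2(x + 1). Computing further, both have invariant factors (x - 6)^2(x + 1). Hence A and B are similar.

Yes.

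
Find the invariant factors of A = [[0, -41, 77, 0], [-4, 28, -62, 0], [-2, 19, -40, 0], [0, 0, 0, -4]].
The Jordan structure of A has elementary divisors (x + 4)^3, (x + 4). Arranging the block sizes at each eigenvalue in decreasing order and taking row products gives the invariant factors.

Invariant factors (smallest first, each dividing the next): x + 4, (x + 4)^3.

Check: the last factor (x + 4)^3 is the minimal polynomial, and the product (x + 4)^4 is the characteristic polynomial.

x + 4, (x + 4)^3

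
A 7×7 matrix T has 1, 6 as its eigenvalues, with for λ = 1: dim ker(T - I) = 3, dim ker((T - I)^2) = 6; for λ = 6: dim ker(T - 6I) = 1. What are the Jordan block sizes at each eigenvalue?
λ = 1: successive nullity increments [3, 3] count blocks of size ≥ k; block sizes are [2, 2, 2].
λ = 6: successive nullity increments [1] count blocks of size ≥ k; block sizes are [1].

Jordan blocks: (1, 2), (1, 2), (1, 2), (6, 1)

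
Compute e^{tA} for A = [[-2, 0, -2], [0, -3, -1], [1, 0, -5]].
A has Jordan form J = [[-4, 0, 0], [0, -3, 1], [0, 0, -3]] with A = PJP^{-1}, so e^{tA} = P e^{tJ} P^{-1}.

For a Jordan block J_k(λ), e^{tJ_k(λ)} = e^{λt} · (I + tN + t^2 N^2/2! + ... + t^{k-1} N^{k-1}/(k-1)!) where N is the nilpotent superdiagonal part.

Assembling the blocks and conjugating back gives the entries of e^{tA} as shown above.

e^{tA} = [[(2*e^{t} - 1)*e^{-4*t}, 0, 2*(1 - e^{t})*e^{-4*t}], [((1 - t)*e^{t} - 1)*e^{-4*t}, e^{-3*t}, ((t - 2)*e^{t} + 2)*e^{-4*t}], [(e^{t} - 1)*e^{-4*t}, 0, (2 - e^{t})*e^{-4*t}]]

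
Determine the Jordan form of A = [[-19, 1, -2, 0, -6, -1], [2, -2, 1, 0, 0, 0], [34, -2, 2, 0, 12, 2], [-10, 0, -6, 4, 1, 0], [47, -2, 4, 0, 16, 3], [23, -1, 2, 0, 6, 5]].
The characteristic polynomial is det(xI - A) = (x - 4)^3(x + 2)^3, so the eigenvalues are -2 (algebraic multiplicity 3), 4 (algebraic multiplicity 3).

For λ = -2: rank(A + 2I) = 5, rank((A + 2I)^2) = 4, rank((A + 2I)^3) = 3. The eigenspace has dimension 6 - 5 = 1, so there is 1 Jordan block; the rank sequence gives block sizes [3].

For λ = 4: rank(A - 4I) = 5, rank((A - 4I)^2) = 4, rank((A - 4I)^3) = 3. The eigenspace has dimension 6 - 5 = 1, so there is 1 Jordan block; the rank sequence gives block sizes [3].

Assembling the blocks gives the Jordan form J above.

J = [[-2, 1, 0, 0, 0, 0], [0, -2, 1, 0, 0, 0], [0, 0, -2, 0, 0, 0], [0, 0, 0, 4, 1, 0], [0, 0, 0, 0, 4, 1], [0, 0, 0, 0, 0, 4]]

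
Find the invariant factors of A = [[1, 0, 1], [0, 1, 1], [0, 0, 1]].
x - 1, (x - 1)^2

The Jordan structure of A has elementary divisors (x - 1)^2, (x - 1). Arranging the block sizes at each eigenvalue in decreasing order and taking row products gives the invariant factors.

Invariant factors (smallest first, each dividing the next): x - 1, (x - 1)^2.

Check: the last factor (x - 1)^2 is the minimal polynomial, and the product (x - 1)^3 is the characteristic polynomial.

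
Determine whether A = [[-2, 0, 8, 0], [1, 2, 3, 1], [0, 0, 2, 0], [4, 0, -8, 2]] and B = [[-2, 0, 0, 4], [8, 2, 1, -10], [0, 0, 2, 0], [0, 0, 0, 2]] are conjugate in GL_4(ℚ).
Two matrices over a field are similar if and only if they have the same invariant factors.

Both A and B have characteristic polynomial (x - 2)^3(x + 2) and minimal polynomial (x - 2)^2(x + 2). Computing further, both have invariant factors x - 2, (x - 2)^2(x + 2). Hence A and B are similar.

Yes.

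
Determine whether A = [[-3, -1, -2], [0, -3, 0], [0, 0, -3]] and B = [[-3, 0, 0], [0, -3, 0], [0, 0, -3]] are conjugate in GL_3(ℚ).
Both have characteristic polynomial (x + 3)^3, but the minimal polynomial of A is (x + 3)^2 while the minimal polynomial of B is x + 3. The minimal polynomial is a similarity invariant, so A and B are not similar.

No.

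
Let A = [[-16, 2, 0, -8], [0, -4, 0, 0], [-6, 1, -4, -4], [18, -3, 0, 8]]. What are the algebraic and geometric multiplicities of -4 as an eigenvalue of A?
The characteristic polynomial is (x + 4)^4, so the factor x + 4 appears with exponent 4: the algebraic multiplicity is 4.

rank(A + 4I) = 1, so the eigenspace has dimension 4 - 1 = 3: the geometric multiplicity is 3.

Since 3 < 4, A is not diagonalizable.

algebraic multiplicity 4, geometric multiplicity 3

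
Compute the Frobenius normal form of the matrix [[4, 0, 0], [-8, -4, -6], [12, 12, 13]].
The invariant factors of A (the non-unit diagonal entries of the Smith normal form of xI - A over ℚ[x]) are x - 4, (x - 5)(x - 4), each dividing the next. The characteristic polynomial is their product, (x - 5)(x - 4)^2.

The rational canonical form is the block-diagonal matrix of companion matrices C(f_i):
R = [[4, 0, 0], [0, 0, -20], [0, 1, 9]].

R = [[4, 0, 0], [0, 0, -20], [0, 1, 9]]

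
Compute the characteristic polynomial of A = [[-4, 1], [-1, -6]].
χ_A(x) = (x + 5)^2

xI - A = [[x + 4, -1], [1, x + 6]].

Expanding det(xI - A) along the first row:
det(xI - A) = + (x + 4)·det([[x + 6]]) - (-1)·det([[1]]).

Evaluating gives χ_A(x) = x^2 + 10x + 25 = (x + 5)^2.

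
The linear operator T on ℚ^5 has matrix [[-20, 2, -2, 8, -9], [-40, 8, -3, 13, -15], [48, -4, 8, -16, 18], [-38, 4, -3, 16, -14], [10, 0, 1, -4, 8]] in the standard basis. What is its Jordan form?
J = [[4, 1, 0, 0, 0], [0, 4, 1, 0, 0], [0, 0, 4, 0, 0], [0, 0, 0, 4, 1], [0, 0, 0, 0, 4]]

The characteristic polynomial is det(xI - A) = (x - 4)^5, so the eigenvalues are 4 (algebraic multiplicity 5).

For λ = 4: rank(A - 4I) = 3, rank((A - 4I)^2) = 1, rank((A - 4I)^3) = 0. The eigenspace has dimension 5 - 3 = 2, so there are 2 Jordan blocks; the rank sequence gives block sizes [3, 2].

Assembling the blocks gives the Jordan form J above.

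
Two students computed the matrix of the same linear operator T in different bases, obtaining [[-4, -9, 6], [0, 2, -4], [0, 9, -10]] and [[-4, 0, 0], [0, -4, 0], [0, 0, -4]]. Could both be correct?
Both have characteristic polynomial (x + 4)^3, but the minimal polynomial of A is (x + 4)^2 while the minimal polynomial of B is x + 4. The minimal polynomial is a similarity invariant, so A and B are not similar.

No.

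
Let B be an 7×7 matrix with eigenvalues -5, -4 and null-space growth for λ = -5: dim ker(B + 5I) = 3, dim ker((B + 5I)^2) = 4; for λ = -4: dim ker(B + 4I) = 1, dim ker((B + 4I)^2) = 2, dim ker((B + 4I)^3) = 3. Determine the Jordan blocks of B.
Jordan blocks: (-5, 2), (-5, 1), (-5, 1), (-4, 3)

λ = -5: successive nullity increments [3, 1] count blocks of size ≥ k; block sizes are [2, 1, 1].
λ = -4: successive nullity increments [1, 1, 1] count blocks of size ≥ k; block sizes are [3].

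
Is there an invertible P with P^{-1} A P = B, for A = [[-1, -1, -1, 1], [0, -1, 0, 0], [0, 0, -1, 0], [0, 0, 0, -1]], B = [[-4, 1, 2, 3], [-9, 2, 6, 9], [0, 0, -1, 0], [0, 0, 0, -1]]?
Two matrices over a field are similar if and only if they have the same invariant factors.

Both A and B have characteristic polynomial (x + 1)^4 and minimal polynomial (x + 1)^2. Computing further, both have invariant factors x + 1, x + 1, (x + 1)^2. Hence A and B are similar.

Yes.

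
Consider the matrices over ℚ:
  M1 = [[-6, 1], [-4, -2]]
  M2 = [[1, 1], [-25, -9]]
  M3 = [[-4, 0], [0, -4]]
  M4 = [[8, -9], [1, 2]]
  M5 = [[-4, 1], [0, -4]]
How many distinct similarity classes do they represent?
Characteristic polynomials: χ_{M1} = (x + 4)^2, χ_{M2} = (x + 4)^2, χ_{M3} = (x + 4)^2, χ_{M4} = (x - 5)^2, χ_{M5} = (x + 4)^2.

{M1, M2, M5}: invariant factors (x + 4)^2.

{M3}: invariant factors x + 4, x + 4.

{M4}: invariant factors (x - 5)^2.

Matrices are similar if and only if their invariant-factor lists agree; the partition into similarity classes is {M1, M2, M5}, {M3}, {M4}.

3 classes: {M1, M2, M5}, {M3}, {M4}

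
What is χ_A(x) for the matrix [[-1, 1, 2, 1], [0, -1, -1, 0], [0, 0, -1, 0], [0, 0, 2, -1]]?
χ_A(x) = (x + 1)^4

xI - A = [[x + 1, -1, -2, -1], [0, x + 1, 1, 0], [0, 0, x + 1, 0], [0, 0, -2, x + 1]].

Expanding det(xI - A) along the first row:
det(xI - A) = + (x + 1)·det([[x + 1, 1, 0], [0, x + 1, 0], [0, -2, x + 1]]) - (-1)·det([[0, 1, 0], [0, x + 1, 0], [0, -2, x + 1]]) + (-2)·det([[0, x + 1, 0], [0, 0, 0], [0, 0, x + 1]]) - (-1)·det([[0, x + 1, 1], [0, 0, x + 1], [0, 0, -2]]).

Evaluating gives χ_A(x) = x^4 + 4x^3 + 6x^2 + 4x + 1 = (x + 1)^4.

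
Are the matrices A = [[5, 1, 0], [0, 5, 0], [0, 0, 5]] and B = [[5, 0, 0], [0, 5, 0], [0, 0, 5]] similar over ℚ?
No.

Both have characteristic polynomial (x - 5)^3, but the minimal polynomial of A is (x - 5)^2 while the minimal polynomial of B is x - 5. The minimal polynomial is a similarity invariant, so A and B are not similar.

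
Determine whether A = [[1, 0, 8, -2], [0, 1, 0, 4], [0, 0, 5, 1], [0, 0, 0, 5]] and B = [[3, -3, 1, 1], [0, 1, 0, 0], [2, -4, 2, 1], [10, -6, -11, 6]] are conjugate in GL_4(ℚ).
No.

Both have characteristic polynomial (x - 5)^2(x - 1)^2, but the minimal polynomial of A is (x - 5)^2(x - 1) while the minimal polynomial of B is (x - 5)^2(x - 1)^2. The minimal polynomial is a similarity invariant, so A and B are not similar.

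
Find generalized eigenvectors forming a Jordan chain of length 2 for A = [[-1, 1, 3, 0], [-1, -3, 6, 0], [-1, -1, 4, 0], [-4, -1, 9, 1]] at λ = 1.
We seek v_1 ∈ ker((A - I)^2) \ ker(A - I), then set v_{i+1} = (A - I) v_i.

One such chain is v_1 = [[1, 1, 1, 5]]^T, v_2 = [[2, 1, 1, 4]]^T. Check: (A - I) v_2 = [[0, 0, 0, 0]]^T = 0.

v_1 = [[1, 1, 1, 5]]^T, v_2 = [[2, 1, 1, 4]]^T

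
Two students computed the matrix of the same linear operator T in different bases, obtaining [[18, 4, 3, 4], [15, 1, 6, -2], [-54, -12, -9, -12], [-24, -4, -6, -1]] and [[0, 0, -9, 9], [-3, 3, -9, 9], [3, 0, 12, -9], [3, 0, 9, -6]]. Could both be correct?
Both have characteristic polynomial x(x - 3)^3, but the minimal polynomial of A is x(x - 3)^2 while the minimal polynomial of B is x(x - 3). The minimal polynomial is a similarity invariant, so A and B are not similar.

No.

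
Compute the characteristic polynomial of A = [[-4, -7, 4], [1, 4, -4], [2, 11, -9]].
xI - A = [[x + 4, 7, -4], [-1, x - 4, 4], [-2, -11, x + 9]].

Expanding det(xI - A) along the first row:
det(xI - A) = + (x + 4)·det([[x - 4, 4], [-11, x + 9]]) - (7)·det([[-1, 4], [-2, x + 9]]) + (-4)·det([[-1, x - 4], [-2, -11]]).

Evaluating gives χ_A(x) = x^3 + 9x^2 + 27x + 27 = (x + 3)^3.

χ_A(x) = (x + 3)^3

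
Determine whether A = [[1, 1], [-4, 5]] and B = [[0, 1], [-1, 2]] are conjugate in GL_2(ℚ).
trace(A) = 6 but trace(B) = 2. The trace is a similarity invariant, so A and B are not similar.

No.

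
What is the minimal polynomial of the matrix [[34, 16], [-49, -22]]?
The characteristic polynomial factors as (x - 6)^2. The minimal polynomial is ∏(x - λ)^{k_λ} where k_λ is the size of the largest Jordan block at λ.

For λ = 6: rank(A - 6I) = 1, and the largest Jordan block has size 2 (the smallest k with rank((A - 6I)^k) = rank((A - 6I)^(k+1))).

So m_A(x) = (x - 6)^2.

m_A(x) = (x - 6)^2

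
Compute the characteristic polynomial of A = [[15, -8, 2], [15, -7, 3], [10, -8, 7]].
xI - A = [[x - 15, 8, -2], [-15, x + 7, -3], [-10, 8, x - 7]].

Expanding det(xI - A) along the first row:
det(xI - A) = + (x - 15)·det([[x + 7, -3], [8, x - 7]]) - (8)·det([[-15, -3], [-10, x - 7]]) + (-2)·det([[-15, x + 7], [-10, 8]]).

Evaluating gives χ_A(x) = x^3 - 15x^2 + 75x - 125 = (x - 5)^3.

χ_A(x) = (x - 5)^3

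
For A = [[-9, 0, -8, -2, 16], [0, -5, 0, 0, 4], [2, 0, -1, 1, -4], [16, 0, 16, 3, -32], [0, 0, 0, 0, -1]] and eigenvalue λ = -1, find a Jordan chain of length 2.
We seek v_1 ∈ ker((A + I)^2) \ ker(A + I), then set v_{i+1} = (A + I) v_i.

One such chain is v_1 = [[0, 0, 0, 1, 0]]^T, v_2 = [[-2, 0, 1, 4, 0]]^T. Check: (A + I) v_2 = [[0, 0, 0, 0, 0]]^T = 0.

v_1 = [[0, 0, 0, 1, 0]]^T, v_2 = [[-2, 0, 1, 4, 0]]^T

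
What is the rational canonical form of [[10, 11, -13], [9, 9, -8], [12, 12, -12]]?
R = [[0, 0, 12], [1, 0, -15], [0, 1, 7]]

The invariant factors of A (the non-unit diagonal entries of the Smith normal form of xI - A over ℚ[x]) are (x - 4)(x^2 - 3x + 3), each dividing the next. The characteristic polynomial is their product, (x - 4)(x^2 - 3x + 3).

The rational canonical form is the block-diagonal matrix of companion matrices C(f_i):
R = [[0, 0, 12], [1, 0, -15], [0, 1, 7]].

Note the characteristic polynomial does not split into linear factors over ℚ, so A has no Jordan form over ℚ; the rational canonical form exists over any field.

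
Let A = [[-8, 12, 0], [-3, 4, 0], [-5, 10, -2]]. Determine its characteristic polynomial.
xI - A = [[x + 8, -12, 0], [3, x - 4, 0], [5, -10, x + 2]].

Expanding det(xI - A) along the first row:
det(xI - A) = + (x + 8)·det([[x - 4, 0], [-10, x + 2]]) - (-12)·det([[3, 0], [5, x + 2]]) + (0)·det([[3, x - 4], [5, -10]]).

Evaluating gives χ_A(x) = x^3 + 6x^2 + 12x + 8 = (x + 2)^3.

χ_A(x) = (x + 2)^3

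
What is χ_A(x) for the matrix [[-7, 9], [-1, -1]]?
χ_A(x) = (x + 4)^2

xI - A = [[x + 7, -9], [1, x + 1]].

Expanding det(xI - A) along the first row:
det(xI - A) = + (x + 7)·det([[x + 1]]) - (-9)·det([[1]]).

Evaluating gives χ_A(x) = x^2 + 8x + 16 = (x + 4)^2.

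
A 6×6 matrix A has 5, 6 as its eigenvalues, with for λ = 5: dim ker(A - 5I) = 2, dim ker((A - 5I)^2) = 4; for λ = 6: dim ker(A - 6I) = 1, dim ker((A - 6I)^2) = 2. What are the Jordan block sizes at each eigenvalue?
Jordan blocks: (5, 2), (5, 2), (6, 2)

λ = 5: successive nullity increments [2, 2] count blocks of size ≥ k; block sizes are [2, 2].
λ = 6: successive nullity increments [1, 1] count blocks of size ≥ k; block sizes are [2].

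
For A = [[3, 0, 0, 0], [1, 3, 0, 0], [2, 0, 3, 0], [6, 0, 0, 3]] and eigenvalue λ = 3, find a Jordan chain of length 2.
v_1 = [[1, 1, -4, -3]]^T, v_2 = [[0, 1, 2, 6]]^T

We seek v_1 ∈ ker((A - 3I)^2) \ ker(A - 3I), then set v_{i+1} = (A - 3I) v_i.

One such chain is v_1 = [[1, 1, -4, -3]]^T, v_2 = [[0, 1, 2, 6]]^T. Check: (A - 3I) v_2 = [[0, 0, 0, 0]]^T = 0.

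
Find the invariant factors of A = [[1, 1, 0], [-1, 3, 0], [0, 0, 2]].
The Jordan structure of A has elementary divisors (x - 2)^2, (x - 2). Arranging the block sizes at each eigenvalue in decreasing order and taking row products gives the invariant factors.

Invariant factors (smallest first, each dividing the next): x - 2, (x - 2)^2.

Check: the last factor (x - 2)^2 is the minimal polynomial, and the product (x - 2)^3 is the characteristic polynomial.

x - 2, (x - 2)^2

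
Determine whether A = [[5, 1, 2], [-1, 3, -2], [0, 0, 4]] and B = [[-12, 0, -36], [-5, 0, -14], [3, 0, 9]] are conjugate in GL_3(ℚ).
trace(A) = 12 but trace(B) = -3. The trace is a similarity invariant, so A and B are not similar.

No.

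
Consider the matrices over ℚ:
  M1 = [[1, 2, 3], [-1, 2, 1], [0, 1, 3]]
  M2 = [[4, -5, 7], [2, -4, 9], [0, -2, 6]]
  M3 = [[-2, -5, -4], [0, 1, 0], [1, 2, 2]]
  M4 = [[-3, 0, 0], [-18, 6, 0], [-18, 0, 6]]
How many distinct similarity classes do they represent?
3 classes: {M1, M2}, {M3}, {M4}

Characteristic polynomials: χ_{M1} = (x - 2)^3, χ_{M2} = (x - 2)^3, χ_{M3} = x^2(x - 1), χ_{M4} = (x - 6)^2(x + 3).

{M1, M2}: invariant factors (x - 2)^3.

{M3}: invariant factors x^2(x - 1).

{M4}: invariant factors x - 6, (x - 6)(x + 3).

Matrices are similar if and only if their invariant-factor lists agree; the partition into similarity classes is {M1, M2}, {M3}, {M4}.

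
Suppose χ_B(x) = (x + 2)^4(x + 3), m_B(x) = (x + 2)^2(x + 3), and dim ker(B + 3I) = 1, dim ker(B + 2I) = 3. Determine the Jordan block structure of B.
λ = -3: algebraic multiplicity 1 (exponent in χ_B), largest block size 1 (exponent in m_B), 1 block (geometric multiplicity). This forces block sizes [1].
λ = -2: algebraic multiplicity 4 (exponent in χ_B), largest block size 2 (exponent in m_B), 3 blocks (geometric multiplicity). These force block sizes [2, 1, 1].

Jordan blocks: (-3, 1), (-2, 2), (-2, 1), (-2, 1)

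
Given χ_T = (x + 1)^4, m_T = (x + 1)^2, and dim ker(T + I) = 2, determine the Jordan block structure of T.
Jordan blocks: (-1, 2), (-1, 2)

λ = -1: algebraic multiplicity 4 (exponent in χ_T), largest block size 2 (exponent in m_T), 2 blocks (geometric multiplicity). These force block sizes [2, 2].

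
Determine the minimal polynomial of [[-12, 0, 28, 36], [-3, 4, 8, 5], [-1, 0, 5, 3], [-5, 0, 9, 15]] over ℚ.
m_A(x) = x(x - 4)^3

The characteristic polynomial factors as x(x - 4)^3. The minimal polynomial is ∏(x - λ)^{k_λ} where k_λ is the size of the largest Jordan block at λ.

For λ = 0: rank(A) = 3, and the largest Jordan block has size 1 (the smallest k with rank(A^k) = rank(A^(k+1))).
For λ = 4: rank(A - 4I) = 3, and the largest Jordan block has size 3 (the smallest k with rank((A - 4I)^k) = rank((A - 4I)^(k+1))).

So m_A(x) = x(x - 4)^3.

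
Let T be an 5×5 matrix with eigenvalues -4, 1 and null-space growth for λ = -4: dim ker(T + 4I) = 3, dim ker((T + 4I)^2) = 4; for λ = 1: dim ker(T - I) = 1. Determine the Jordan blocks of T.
λ = -4: successive nullity increments [3, 1] count blocks of size ≥ k; block sizes are [2, 1, 1].
λ = 1: successive nullity increments [1] count blocks of size ≥ k; block sizes are [1].

Jordan blocks: (-4, 2), (-4, 1), (-4, 1), (1, 1)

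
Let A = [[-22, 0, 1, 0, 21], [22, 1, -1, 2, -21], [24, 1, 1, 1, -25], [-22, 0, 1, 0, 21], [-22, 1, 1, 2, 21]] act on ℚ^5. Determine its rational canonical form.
R = [[0, 0, 0, 0, 0], [0, 0, 0, 0, 0], [0, 1, 0, 0, -45], [0, 0, 1, 0, 21], [0, 0, 0, 1, 1]]

The invariant factors of A (the non-unit diagonal entries of the Smith normal form of xI - A over ℚ[x]) are x, x(x - 3)^2(x + 5), each dividing the next. The characteristic polynomial is their product, x^2(x - 3)^2(x + 5).

The rational canonical form is the block-diagonal matrix of companion matrices C(f_i):
R = [[0, 0, 0, 0, 0], [0, 0, 0, 0, 0], [0, 1, 0, 0, -45], [0, 0, 1, 0, 21], [0, 0, 0, 1, 1]].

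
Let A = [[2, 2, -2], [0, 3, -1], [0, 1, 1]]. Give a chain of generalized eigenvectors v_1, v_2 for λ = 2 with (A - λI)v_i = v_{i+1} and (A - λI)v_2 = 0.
v_1 = [[2, 2, 1]]^T, v_2 = [[2, 1, 1]]^T

We seek v_1 ∈ ker((A - 2I)^2) \ ker(A - 2I), then set v_{i+1} = (A - 2I) v_i.

One such chain is v_1 = [[2, 2, 1]]^T, v_2 = [[2, 1, 1]]^T. Check: (A - 2I) v_2 = [[0, 0, 0]]^T = 0.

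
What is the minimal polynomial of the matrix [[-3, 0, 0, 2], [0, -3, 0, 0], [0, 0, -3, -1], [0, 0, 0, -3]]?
The characteristic polynomial factors as (x + 3)^4. The minimal polynomial is ∏(x - λ)^{k_λ} where k_λ is the size of the largest Jordan block at λ.

For λ = -3: rank(A + 3I) = 1, and the largest Jordan block has size 2 (the smallest k with rank((A + 3I)^k) = rank((A + 3I)^(k+1))).

So m_A(x) = (x + 3)^2.

m_A(x) = (x + 3)^2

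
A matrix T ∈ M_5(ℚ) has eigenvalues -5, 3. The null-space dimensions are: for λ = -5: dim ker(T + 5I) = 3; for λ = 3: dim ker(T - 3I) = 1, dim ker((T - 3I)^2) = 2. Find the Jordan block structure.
λ = -5: successive nullity increments [3] count blocks of size ≥ k; block sizes are [1, 1, 1].
λ = 3: successive nullity increments [1, 1] count blocks of size ≥ k; block sizes are [2].

Jordan blocks: (-5, 1), (-5, 1), (-5, 1), (3, 2)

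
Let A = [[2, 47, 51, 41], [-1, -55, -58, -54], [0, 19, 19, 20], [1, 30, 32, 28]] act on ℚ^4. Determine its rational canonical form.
The invariant factors of A (the non-unit diagonal entries of the Smith normal form of xI - A over ℚ[x]) are (x^2 + 3x + 5)^2, each dividing the next. The characteristic polynomial is their product, (x^2 + 3x + 5)^2.

The rational canonical form is the block-diagonal matrix of companion matrices C(f_i):
R = [[0, 0, 0, -25], [1, 0, 0, -30], [0, 1, 0, -19], [0, 0, 1, -6]].

Note the characteristic polynomial does not split into linear factors over ℚ, so A has no Jordan form over ℚ; the rational canonical form exists over any field.

R = [[0, 0, 0, -25], [1, 0, 0, -30], [0, 1, 0, -19], [0, 0, 1, -6]]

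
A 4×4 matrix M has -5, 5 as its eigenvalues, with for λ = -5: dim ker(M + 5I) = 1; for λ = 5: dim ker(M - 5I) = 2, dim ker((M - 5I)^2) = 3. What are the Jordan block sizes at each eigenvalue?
Jordan blocks: (-5, 1), (5, 2), (5, 1)

λ = -5: successive nullity increments [1] count blocks of size ≥ k; block sizes are [1].
λ = 5: successive nullity increments [2, 1] count blocks of size ≥ k; block sizes are [2, 1].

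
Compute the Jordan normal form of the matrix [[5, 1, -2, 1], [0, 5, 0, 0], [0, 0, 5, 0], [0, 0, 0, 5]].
The characteristic polynomial is det(xI - A) = (x - 5)^4, so the eigenvalues are 5 (algebraic multiplicity 4).

For λ = 5: rank(A - 5I) = 1, rank((A - 5I)^2) = 0. The eigenspace has dimension 4 - 1 = 3, so there are 3 Jordan blocks; the rank sequence gives block sizes [2, 1, 1].

Assembling the blocks gives the Jordan form J above.

J = [[5, 1, 0, 0], [0, 5, 0, 0], [0, 0, 5, 0], [0, 0, 0, 5]]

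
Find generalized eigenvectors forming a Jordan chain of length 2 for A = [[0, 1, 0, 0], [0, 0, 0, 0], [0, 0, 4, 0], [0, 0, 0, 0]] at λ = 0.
We seek v_1 ∈ ker(A^2) \ ker(A), then set v_{i+1} = A v_i.

One such chain is v_1 = [[2, 1, 0, -1]]^T, v_2 = [[1, 0, 0, 0]]^T. Check: A v_2 = [[0, 0, 0, 0]]^T = 0.

v_1 = [[2, 1, 0, -1]]^T, v_2 = [[1, 0, 0, 0]]^T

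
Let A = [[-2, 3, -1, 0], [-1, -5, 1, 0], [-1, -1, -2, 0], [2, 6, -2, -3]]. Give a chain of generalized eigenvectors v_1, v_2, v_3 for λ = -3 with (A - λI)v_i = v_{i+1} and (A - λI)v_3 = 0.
We seek v_1 ∈ ker((A + 3I)^3) \ ker((A + 3I)^2), then set v_{i+1} = (A + 3I) v_i.

One such chain is v_1 = [[0, 0, 1, 2]]^T, v_2 = [[-1, 1, 1, -2]]^T, v_3 = [[1, 0, 1, 2]]^T. Check: (A + 3I) v_3 = [[0, 0, 0, 0]]^T = 0.

v_1 = [[0, 0, 1, 2]]^T, v_2 = [[-1, 1, 1, -2]]^T, v_3 = [[1, 0, 1, 2]]^T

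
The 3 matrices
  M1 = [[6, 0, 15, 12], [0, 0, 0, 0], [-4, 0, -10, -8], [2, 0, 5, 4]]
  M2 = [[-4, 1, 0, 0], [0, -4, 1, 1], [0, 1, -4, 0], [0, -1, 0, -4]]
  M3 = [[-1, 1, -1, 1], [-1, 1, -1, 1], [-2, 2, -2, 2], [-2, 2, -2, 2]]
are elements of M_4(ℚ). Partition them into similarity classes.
Characteristic polynomials: χ_{M1} = x^4, χ_{M2} = (x + 4)^4, χ_{M3} = x^4.

{M1, M3}: invariant factors x, x, x^2.

{M2}: invariant factors x + 4, (x + 4)^3.

Matrices are similar if and only if their invariant-factor lists agree; the partition into similarity classes is {M1, M3}, {M2}.

2 classes: {M1, M3}, {M2}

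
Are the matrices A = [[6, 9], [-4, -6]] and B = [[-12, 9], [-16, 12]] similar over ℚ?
Yes.

Two matrices over a field are similar if and only if they have the same invariant factors.

Both A and B have characteristic polynomial x^2 and minimal polynomial x^2. Computing further, both have invariant factors x^2. Hence A and B are similar.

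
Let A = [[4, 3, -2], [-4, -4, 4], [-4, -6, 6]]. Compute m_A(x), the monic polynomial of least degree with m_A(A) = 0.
The characteristic polynomial factors as (x - 2)^3. The minimal polynomial is ∏(x - λ)^{k_λ} where k_λ is the size of the largest Jordan block at λ.

For λ = 2: rank(A - 2I) = 1, and the largest Jordan block has size 2 (the smallest k with rank((A - 2I)^k) = rank((A - 2I)^(k+1))).

So m_A(x) = (x - 2)^2.

m_A(x) = (x - 2)^2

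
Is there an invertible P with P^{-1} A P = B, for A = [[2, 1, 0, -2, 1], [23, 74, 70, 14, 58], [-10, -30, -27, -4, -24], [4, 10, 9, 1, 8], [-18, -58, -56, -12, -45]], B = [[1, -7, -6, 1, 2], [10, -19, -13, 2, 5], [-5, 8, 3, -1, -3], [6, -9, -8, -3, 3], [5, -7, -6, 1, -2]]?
No.

trace(A) = 5 but trace(B) = -20. The trace is a similarity invariant, so A and B are not similar.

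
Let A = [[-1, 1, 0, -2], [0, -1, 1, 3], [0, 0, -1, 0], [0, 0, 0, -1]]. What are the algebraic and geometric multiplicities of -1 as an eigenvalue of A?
algebraic multiplicity 4, geometric multiplicity 2

The characteristic polynomial is (x + 1)^4, so the factor x + 1 appears with exponent 4: the algebraic multiplicity is 4.

rank(A + I) = 2, so the eigenspace has dimension 4 - 2 = 2: the geometric multiplicity is 2.

Since 2 < 4, A is not diagonalizable.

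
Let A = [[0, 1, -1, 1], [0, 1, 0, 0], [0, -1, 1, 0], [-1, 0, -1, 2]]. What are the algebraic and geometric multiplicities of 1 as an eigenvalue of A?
The characteristic polynomial is (x - 1)^4, so the factor x - 1 appears with exponent 4: the algebraic multiplicity is 4.

rank(A - I) = 2, so the eigenspace has dimension 4 - 2 = 2: the geometric multiplicity is 2.

Since 2 < 4, A is not diagonalizable.

algebraic multiplicity 4, geometric multiplicity 2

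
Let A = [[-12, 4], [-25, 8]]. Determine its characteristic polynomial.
xI - A = [[x + 12, -4], [25, x - 8]].

Expanding det(xI - A) along the first row:
det(xI - A) = + (x + 12)·det([[x - 8]]) - (-4)·det([[25]]).

Evaluating gives χ_A(x) = x^2 + 4x + 4 = (x + 2)^2.

χ_A(x) = (x + 2)^2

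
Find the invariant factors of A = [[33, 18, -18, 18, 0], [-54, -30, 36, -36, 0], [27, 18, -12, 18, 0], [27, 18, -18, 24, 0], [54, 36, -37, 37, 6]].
The Jordan structure of A has elementary divisors (x + 3), (x - 6)^2, (x - 6), (x - 6). Arranging the block sizes at each eigenvalue in decreasing order and taking row products gives the invariant factors.

Invariant factors (smallest first, each dividing the next): x - 6, x - 6, (x - 6)^2(x + 3).

Check: the last factor (x - 6)^2(x + 3) is the minimal polynomial, and the product (x - 6)^4(x + 3) is the characteristic polynomial.

x - 6, x - 6, (x - 6)^2(x + 3)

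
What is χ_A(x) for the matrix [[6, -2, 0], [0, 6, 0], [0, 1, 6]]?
χ_A(x) = (x - 6)^3

xI - A = [[x - 6, 2, 0], [0, x - 6, 0], [0, -1, x - 6]].

Expanding det(xI - A) along the first row:
det(xI - A) = + (x - 6)·det([[x - 6, 0], [-1, x - 6]]) - (2)·det([[0, 0], [0, x - 6]]) + (0)·det([[0, x - 6], [0, -1]]).

Evaluating gives χ_A(x) = x^3 - 18x^2 + 108x - 216 = (x - 6)^3.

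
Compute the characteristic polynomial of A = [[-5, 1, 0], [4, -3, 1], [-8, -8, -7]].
xI - A = [[x + 5, -1, 0], [-4, x + 3, -1], [8, 8, x + 7]].

Expanding det(xI - A) along the first row:
det(xI - A) = + (x + 5)·det([[x + 3, -1], [8, x + 7]]) - (-1)·det([[-4, -1], [8, x + 7]]) + (0)·det([[-4, x + 3], [8, 8]]).

Evaluating gives χ_A(x) = x^3 + 15x^2 + 75x + 125 = (x + 5)^3.

χ_A(x) = (x + 5)^3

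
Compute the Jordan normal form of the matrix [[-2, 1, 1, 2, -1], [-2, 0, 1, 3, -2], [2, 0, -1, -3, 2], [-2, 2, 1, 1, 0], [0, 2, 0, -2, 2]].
J = [[0, 1, 0, 0, 0], [0, 0, 0, 0, 0], [0, 0, 0, 1, 0], [0, 0, 0, 0, 0], [0, 0, 0, 0, 0]]

The characteristic polynomial is det(xI - A) = x^5, so the eigenvalues are 0 (algebraic multiplicity 5).

For λ = 0: rank(A) = 2, rank(A^2) = 0. The eigenspace has dimension 5 - 2 = 3, so there are 3 Jordan blocks; the rank sequence gives block sizes [2, 2, 1].

Assembling the blocks gives the Jordan form J above.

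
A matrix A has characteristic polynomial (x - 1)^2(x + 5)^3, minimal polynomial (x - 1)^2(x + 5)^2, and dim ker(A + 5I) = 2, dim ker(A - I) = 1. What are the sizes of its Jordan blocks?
λ = -5: algebraic multiplicity 3 (exponent in χ_A), largest block size 2 (exponent in m_A), 2 blocks (geometric multiplicity). These force block sizes [2, 1].
λ = 1: algebraic multiplicity 2 (exponent in χ_A), largest block size 2 (exponent in m_A), 1 block (geometric multiplicity). This forces block sizes [2].

Jordan blocks: (-5, 2), (-5, 1), (1, 2)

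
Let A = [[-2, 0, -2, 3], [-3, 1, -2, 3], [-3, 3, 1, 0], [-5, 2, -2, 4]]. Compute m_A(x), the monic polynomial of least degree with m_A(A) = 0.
m_A(x) = (x - 1)^2

The characteristic polynomial factors as (x - 1)^4. The minimal polynomial is ∏(x - λ)^{k_λ} where k_λ is the size of the largest Jordan block at λ.

For λ = 1: rank(A - I) = 2, and the largest Jordan block has size 2 (the smallest k with rank((A - I)^k) = rank((A - I)^(k+1))).

So m_A(x) = (x - 1)^2.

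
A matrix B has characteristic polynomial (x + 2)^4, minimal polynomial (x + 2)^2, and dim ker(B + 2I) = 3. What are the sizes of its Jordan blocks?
λ = -2: algebraic multiplicity 4 (exponent in χ_B), largest block size 2 (exponent in m_B), 3 blocks (geometric multiplicity). These force block sizes [2, 1, 1].

Jordan blocks: (-2, 2), (-2, 1), (-2, 1)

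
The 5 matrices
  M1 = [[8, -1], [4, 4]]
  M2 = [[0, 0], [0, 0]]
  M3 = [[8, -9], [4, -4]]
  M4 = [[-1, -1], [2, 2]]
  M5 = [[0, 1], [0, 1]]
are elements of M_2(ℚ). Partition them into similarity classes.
Characteristic polynomials: χ_{M1} = (x - 6)^2, χ_{M2} = x^2, χ_{M3} = (x - 2)^2, χ_{M4} = x(x - 1), χ_{M5} = x(x - 1).

{M1}: invariant factors (x - 6)^2.

{M2}: invariant factors x, x.

{M3}: invariant factors (x - 2)^2.

{M4, M5}: invariant factors x(x - 1).

Matrices are similar if and only if their invariant-factor lists agree; the partition into similarity classes is {M1}, {M2}, {M3}, {M4, M5}.

4 classes: {M1}, {M2}, {M3}, {M4, M5}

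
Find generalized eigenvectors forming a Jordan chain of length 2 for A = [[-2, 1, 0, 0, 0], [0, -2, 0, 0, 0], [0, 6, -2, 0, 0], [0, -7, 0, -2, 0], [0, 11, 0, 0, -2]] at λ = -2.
We seek v_1 ∈ ker((A + 2I)^2) \ ker(A + 2I), then set v_{i+1} = (A + 2I) v_i.

One such chain is v_1 = [[-1, 1, 0, 0, 0]]^T, v_2 = [[1, 0, 6, -7, 11]]^T. Check: (A + 2I) v_2 = [[0, 0, 0, 0, 0]]^T = 0.

v_1 = [[-1, 1, 0, 0, 0]]^T, v_2 = [[1, 0, 6, -7, 11]]^T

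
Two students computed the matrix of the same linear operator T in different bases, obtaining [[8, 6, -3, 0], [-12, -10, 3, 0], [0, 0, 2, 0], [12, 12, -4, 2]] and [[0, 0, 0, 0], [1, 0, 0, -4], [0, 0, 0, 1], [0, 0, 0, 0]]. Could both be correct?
trace(A) = 2 but trace(B) = 0. The trace is a similarity invariant, so A and B are not similar.

No.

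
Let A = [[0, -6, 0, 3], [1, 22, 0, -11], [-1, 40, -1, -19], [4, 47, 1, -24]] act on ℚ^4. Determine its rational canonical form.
R = [[0, 0, 0, 3], [1, 0, 0, -11], [0, 1, 0, -4], [0, 0, 1, -3]]

The invariant factors of A (the non-unit diagonal entries of the Smith normal form of xI - A over ℚ[x]) are (x + 3)(x^3 + 4x - 1), each dividing the next. The characteristic polynomial is their product, (x + 3)(x^3 + 4x - 1).

The rational canonical form is the block-diagonal matrix of companion matrices C(f_i):
R = [[0, 0, 0, 3], [1, 0, 0, -11], [0, 1, 0, -4], [0, 0, 1, -3]].

Note the characteristic polynomial does not split into linear factors over ℚ, so A has no Jordan form over ℚ; the rational canonical form exists over any field.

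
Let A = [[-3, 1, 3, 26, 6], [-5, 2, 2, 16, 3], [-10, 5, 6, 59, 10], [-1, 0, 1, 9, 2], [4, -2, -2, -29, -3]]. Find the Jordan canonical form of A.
The characteristic polynomial is det(xI - A) = (x - 4)^2(x - 1)^3, so the eigenvalues are 1 (algebraic multiplicity 3), 4 (algebraic multiplicity 2).

For λ = 1: rank(A - I) = 4, rank((A - I)^2) = 3, rank((A - I)^3) = 2. The eigenspace has dimension 5 - 4 = 1, so there is 1 Jordan block; the rank sequence gives block sizes [3].

For λ = 4: rank(A - 4I) = 4, rank((A - 4I)^2) = 3. The eigenspace has dimension 5 - 4 = 1, so there is 1 Jordan block; the rank sequence gives block sizes [2].

Assembling the blocks gives the Jordan form J above.

J = [[1, 1, 0, 0, 0], [0, 1, 1, 0, 0], [0, 0, 1, 0, 0], [0, 0, 0, 4, 1], [0, 0, 0, 0, 4]]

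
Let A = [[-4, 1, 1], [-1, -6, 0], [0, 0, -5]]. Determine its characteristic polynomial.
χ_A(x) = (x + 5)^3

xI - A = [[x + 4, -1, -1], [1, x + 6, 0], [0, 0, x + 5]].

Expanding det(xI - A) along the first row:
det(xI - A) = + (x + 4)·det([[x + 6, 0], [0, x + 5]]) - (-1)·det([[1, 0], [0, x + 5]]) + (-1)·det([[1, x + 6], [0, 0]]).

Evaluating gives χ_A(x) = x^3 + 15x^2 + 75x + 125 = (x + 5)^3.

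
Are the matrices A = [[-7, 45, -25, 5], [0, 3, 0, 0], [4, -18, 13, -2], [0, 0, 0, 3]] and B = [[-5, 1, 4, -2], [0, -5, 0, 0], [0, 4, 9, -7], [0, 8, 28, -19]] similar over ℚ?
trace(A) = 12 but trace(B) = -20. The trace is a similarity invariant, so A and B are not similar.

No.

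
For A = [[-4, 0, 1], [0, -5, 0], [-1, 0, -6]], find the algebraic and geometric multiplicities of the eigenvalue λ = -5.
The characteristic polynomial is (x + 5)^3, so the factor x + 5 appears with exponent 3: the algebraic multiplicity is 3.

rank(A + 5I) = 1, so the eigenspace has dimension 3 - 1 = 2: the geometric multiplicity is 2.

Since 2 < 3, A is not diagonalizable.

algebraic multiplicity 3, geometric multiplicity 2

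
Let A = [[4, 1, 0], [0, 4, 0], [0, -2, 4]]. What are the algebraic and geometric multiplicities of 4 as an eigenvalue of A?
algebraic multiplicity 3, geometric multiplicity 2

The characteristic polynomial is (x - 4)^3, so the factor x - 4 appears with exponent 3: the algebraic multiplicity is 3.

rank(A - 4I) = 1, so the eigenspace has dimension 3 - 1 = 2: the geometric multiplicity is 2.

Since 2 < 3, A is not diagonalizable.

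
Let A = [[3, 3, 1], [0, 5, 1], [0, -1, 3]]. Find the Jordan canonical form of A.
The characteristic polynomial is det(xI - A) = (x - 4)^2(x - 3), so the eigenvalues are 3 (algebraic multiplicity 1), 4 (algebraic multiplicity 2).

For λ = 3: algebraic multiplicity 1 gives one 1×1 block.

For λ = 4: rank(A - 4I) = 2, rank((A - 4I)^2) = 1. The eigenspace has dimension 3 - 2 = 1, so there is 1 Jordan block; the rank sequence gives block sizes [2].

Assembling the blocks gives the Jordan form J above.

J = [[3, 0, 0], [0, 4, 1], [0, 0, 4]]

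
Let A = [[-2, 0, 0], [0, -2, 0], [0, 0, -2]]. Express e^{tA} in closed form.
A has Jordan form J = [[-2, 0, 0], [0, -2, 0], [0, 0, -2]] with A = PJP^{-1}, so e^{tA} = P e^{tJ} P^{-1}.

For a Jordan block J_k(λ), e^{tJ_k(λ)} = e^{λt} · (I + tN + t^2 N^2/2! + ... + t^{k-1} N^{k-1}/(k-1)!) where N is the nilpotent superdiagonal part.

Assembling the blocks and conjugating back gives the entries of e^{tA} as shown above.

e^{tA} = [[e^{-2*t}, 0, 0], [0, e^{-2*t}, 0], [0, 0, e^{-2*t}]]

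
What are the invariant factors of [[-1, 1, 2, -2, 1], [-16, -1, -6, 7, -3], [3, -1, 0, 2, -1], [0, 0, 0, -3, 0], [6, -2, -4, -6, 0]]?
x - 2, (x - 2)(x + 3)^3

The Jordan structure of A has elementary divisors (x + 3)^3, (x - 2), (x - 2). Arranging the block sizes at each eigenvalue in decreasing order and taking row products gives the invariant factors.

Invariant factors (smallest first, each dividing the next): x - 2, (x - 2)(x + 3)^3.

Check: the last factor (x - 2)(x + 3)^3 is the minimal polynomial, and the product (x - 2)^2(x + 3)^3 is the characteristic polynomial.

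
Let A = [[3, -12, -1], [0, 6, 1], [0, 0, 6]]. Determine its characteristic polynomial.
xI - A = [[x - 3, 12, 1], [0, x - 6, -1], [0, 0, x - 6]].

Expanding det(xI - A) along the first row:
det(xI - A) = + (x - 3)·det([[x - 6, -1], [0, x - 6]]) - (12)·det([[0, -1], [0, x - 6]]) + (1)·det([[0, x - 6], [0, 0]]).

Evaluating gives χ_A(x) = x^3 - 15x^2 + 72x - 108 = (x - 6)^2(x - 3).

χ_A(x) = (x - 6)^2(x - 3)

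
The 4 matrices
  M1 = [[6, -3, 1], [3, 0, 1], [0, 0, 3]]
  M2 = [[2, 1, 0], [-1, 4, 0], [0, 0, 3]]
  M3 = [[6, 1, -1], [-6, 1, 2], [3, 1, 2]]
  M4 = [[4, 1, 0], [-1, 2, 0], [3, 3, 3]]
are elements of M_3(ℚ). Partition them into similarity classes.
Characteristic polynomials: χ_{M1} = (x - 3)^3, χ_{M2} = (x - 3)^3, χ_{M3} = (x - 3)^3, χ_{M4} = (x - 3)^3.

{M1, M2, M3, M4}: invariant factors x - 3, (x - 3)^2.

Matrices are similar if and only if their invariant-factor lists agree; the partition into similarity classes is {M1, M2, M3, M4}.

1 class: {M1, M2, M3, M4}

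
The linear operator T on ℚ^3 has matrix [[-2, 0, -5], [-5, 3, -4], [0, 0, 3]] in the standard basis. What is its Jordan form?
The characteristic polynomial is det(xI - A) = (x - 3)^2(x + 2), so the eigenvalues are -2 (algebraic multiplicity 1), 3 (algebraic multiplicity 2).

For λ = -2: algebraic multiplicity 1 gives one 1×1 block.

For λ = 3: rank(A - 3I) = 2, rank((A - 3I)^2) = 1. The eigenspace has dimension 3 - 2 = 1, so there is 1 Jordan block; the rank sequence gives block sizes [2].

Assembling the blocks gives the Jordan form J above.

J = [[-2, 0, 0], [0, 3, 1], [0, 0, 3]]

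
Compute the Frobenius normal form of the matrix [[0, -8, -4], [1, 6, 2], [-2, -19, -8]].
R = [[0, 0, -4], [1, 0, 10], [0, 1, -2]]

The invariant factors of A (the non-unit diagonal entries of the Smith normal form of xI - A over ℚ[x]) are (x - 2)(x^2 + 4x - 2), each dividing the next. The characteristic polynomial is their product, (x - 2)(x^2 + 4x - 2).

The rational canonical form is the block-diagonal matrix of companion matrices C(f_i):
R = [[0, 0, -4], [1, 0, 10], [0, 1, -2]].

Note the characteristic polynomial does not split into linear factors over ℚ, so A has no Jordan form over ℚ; the rational canonical form exists over any field.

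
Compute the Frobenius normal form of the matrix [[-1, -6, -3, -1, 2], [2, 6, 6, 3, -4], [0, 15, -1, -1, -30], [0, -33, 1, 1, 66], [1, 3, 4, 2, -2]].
The invariant factors of A (the non-unit diagonal entries of the Smith normal form of xI - A over ℚ[x]) are x^2 - 3x + 6, (x + 3)(x^2 - 3x + 6), each dividing the next. The characteristic polynomial is their product, (x + 3)(x^2 - 3x + 6)^2.

The rational canonical form is the block-diagonal matrix of companion matrices C(f_i):
R = [[0, -6, 0, 0, 0], [1, 3, 0, 0, 0], [0, 0, 0, 0, -18], [0, 0, 1, 0, 3], [0, 0, 0, 1, 0]].

Note the characteristic polynomial does not split into linear factors over ℚ, so A has no Jordan form over ℚ; the rational canonical form exists over any field.

R = [[0, -6, 0, 0, 0], [1, 3, 0, 0, 0], [0, 0, 0, 0, -18], [0, 0, 1, 0, 3], [0, 0, 0, 1, 0]]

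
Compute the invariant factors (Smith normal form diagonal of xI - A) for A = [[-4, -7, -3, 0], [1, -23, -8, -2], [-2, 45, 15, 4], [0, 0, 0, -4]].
The Jordan structure of A has elementary divisors (x + 4)^3, (x + 4). Arranging the block sizes at each eigenvalue in decreasing order and taking row products gives the invariant factors.

Invariant factors (smallest first, each dividing the next): x + 4, (x + 4)^3.

Check: the last factor (x + 4)^3 is the minimal polynomial, and the product (x + 4)^4 is the characteristic polynomial.

x + 4, (x + 4)^3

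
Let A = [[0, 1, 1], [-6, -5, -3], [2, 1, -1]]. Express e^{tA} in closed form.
A has Jordan form J = [[-2, 1, 0], [0, -2, 0], [0, 0, -2]] with A = PJP^{-1}, so e^{tA} = P e^{tJ} P^{-1}.

For a Jordan block J_k(λ), e^{tJ_k(λ)} = e^{λt} · (I + tN + t^2 N^2/2! + ... + t^{k-1} N^{k-1}/(k-1)!) where N is the nilpotent superdiagonal part.

Assembling the blocks and conjugating back gives the entries of e^{tA} as shown above.

e^{tA} = [[(2*t + 1)*e^{-2*t}, t*e^{-2*t}, t*e^{-2*t}], [-6*t*e^{-2*t}, (1 - 3*t)*e^{-2*t}, -3*t*e^{-2*t}], [2*t*e^{-2*t}, t*e^{-2*t}, (t + 1)*e^{-2*t}]]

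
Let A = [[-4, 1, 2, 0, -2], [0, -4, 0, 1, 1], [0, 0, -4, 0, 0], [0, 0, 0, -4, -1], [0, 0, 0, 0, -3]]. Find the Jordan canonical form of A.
The characteristic polynomial is det(xI - A) = (x + 3)(x + 4)^4, so the eigenvalues are -4 (algebraic multiplicity 4), -3 (algebraic multiplicity 1).

For λ = -4: rank(A + 4I) = 3, rank((A + 4I)^2) = 2, rank((A + 4I)^3) = 1. The eigenspace has dimension 5 - 3 = 2, so there are 2 Jordan blocks; the rank sequence gives block sizes [3, 1].

For λ = -3: algebraic multiplicity 1 gives one 1×1 block.

Assembling the blocks gives the Jordan form J above.

J = [[-4, 1, 0, 0, 0], [0, -4, 1, 0, 0], [0, 0, -4, 0, 0], [0, 0, 0, -4, 0], [0, 0, 0, 0, -3]]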